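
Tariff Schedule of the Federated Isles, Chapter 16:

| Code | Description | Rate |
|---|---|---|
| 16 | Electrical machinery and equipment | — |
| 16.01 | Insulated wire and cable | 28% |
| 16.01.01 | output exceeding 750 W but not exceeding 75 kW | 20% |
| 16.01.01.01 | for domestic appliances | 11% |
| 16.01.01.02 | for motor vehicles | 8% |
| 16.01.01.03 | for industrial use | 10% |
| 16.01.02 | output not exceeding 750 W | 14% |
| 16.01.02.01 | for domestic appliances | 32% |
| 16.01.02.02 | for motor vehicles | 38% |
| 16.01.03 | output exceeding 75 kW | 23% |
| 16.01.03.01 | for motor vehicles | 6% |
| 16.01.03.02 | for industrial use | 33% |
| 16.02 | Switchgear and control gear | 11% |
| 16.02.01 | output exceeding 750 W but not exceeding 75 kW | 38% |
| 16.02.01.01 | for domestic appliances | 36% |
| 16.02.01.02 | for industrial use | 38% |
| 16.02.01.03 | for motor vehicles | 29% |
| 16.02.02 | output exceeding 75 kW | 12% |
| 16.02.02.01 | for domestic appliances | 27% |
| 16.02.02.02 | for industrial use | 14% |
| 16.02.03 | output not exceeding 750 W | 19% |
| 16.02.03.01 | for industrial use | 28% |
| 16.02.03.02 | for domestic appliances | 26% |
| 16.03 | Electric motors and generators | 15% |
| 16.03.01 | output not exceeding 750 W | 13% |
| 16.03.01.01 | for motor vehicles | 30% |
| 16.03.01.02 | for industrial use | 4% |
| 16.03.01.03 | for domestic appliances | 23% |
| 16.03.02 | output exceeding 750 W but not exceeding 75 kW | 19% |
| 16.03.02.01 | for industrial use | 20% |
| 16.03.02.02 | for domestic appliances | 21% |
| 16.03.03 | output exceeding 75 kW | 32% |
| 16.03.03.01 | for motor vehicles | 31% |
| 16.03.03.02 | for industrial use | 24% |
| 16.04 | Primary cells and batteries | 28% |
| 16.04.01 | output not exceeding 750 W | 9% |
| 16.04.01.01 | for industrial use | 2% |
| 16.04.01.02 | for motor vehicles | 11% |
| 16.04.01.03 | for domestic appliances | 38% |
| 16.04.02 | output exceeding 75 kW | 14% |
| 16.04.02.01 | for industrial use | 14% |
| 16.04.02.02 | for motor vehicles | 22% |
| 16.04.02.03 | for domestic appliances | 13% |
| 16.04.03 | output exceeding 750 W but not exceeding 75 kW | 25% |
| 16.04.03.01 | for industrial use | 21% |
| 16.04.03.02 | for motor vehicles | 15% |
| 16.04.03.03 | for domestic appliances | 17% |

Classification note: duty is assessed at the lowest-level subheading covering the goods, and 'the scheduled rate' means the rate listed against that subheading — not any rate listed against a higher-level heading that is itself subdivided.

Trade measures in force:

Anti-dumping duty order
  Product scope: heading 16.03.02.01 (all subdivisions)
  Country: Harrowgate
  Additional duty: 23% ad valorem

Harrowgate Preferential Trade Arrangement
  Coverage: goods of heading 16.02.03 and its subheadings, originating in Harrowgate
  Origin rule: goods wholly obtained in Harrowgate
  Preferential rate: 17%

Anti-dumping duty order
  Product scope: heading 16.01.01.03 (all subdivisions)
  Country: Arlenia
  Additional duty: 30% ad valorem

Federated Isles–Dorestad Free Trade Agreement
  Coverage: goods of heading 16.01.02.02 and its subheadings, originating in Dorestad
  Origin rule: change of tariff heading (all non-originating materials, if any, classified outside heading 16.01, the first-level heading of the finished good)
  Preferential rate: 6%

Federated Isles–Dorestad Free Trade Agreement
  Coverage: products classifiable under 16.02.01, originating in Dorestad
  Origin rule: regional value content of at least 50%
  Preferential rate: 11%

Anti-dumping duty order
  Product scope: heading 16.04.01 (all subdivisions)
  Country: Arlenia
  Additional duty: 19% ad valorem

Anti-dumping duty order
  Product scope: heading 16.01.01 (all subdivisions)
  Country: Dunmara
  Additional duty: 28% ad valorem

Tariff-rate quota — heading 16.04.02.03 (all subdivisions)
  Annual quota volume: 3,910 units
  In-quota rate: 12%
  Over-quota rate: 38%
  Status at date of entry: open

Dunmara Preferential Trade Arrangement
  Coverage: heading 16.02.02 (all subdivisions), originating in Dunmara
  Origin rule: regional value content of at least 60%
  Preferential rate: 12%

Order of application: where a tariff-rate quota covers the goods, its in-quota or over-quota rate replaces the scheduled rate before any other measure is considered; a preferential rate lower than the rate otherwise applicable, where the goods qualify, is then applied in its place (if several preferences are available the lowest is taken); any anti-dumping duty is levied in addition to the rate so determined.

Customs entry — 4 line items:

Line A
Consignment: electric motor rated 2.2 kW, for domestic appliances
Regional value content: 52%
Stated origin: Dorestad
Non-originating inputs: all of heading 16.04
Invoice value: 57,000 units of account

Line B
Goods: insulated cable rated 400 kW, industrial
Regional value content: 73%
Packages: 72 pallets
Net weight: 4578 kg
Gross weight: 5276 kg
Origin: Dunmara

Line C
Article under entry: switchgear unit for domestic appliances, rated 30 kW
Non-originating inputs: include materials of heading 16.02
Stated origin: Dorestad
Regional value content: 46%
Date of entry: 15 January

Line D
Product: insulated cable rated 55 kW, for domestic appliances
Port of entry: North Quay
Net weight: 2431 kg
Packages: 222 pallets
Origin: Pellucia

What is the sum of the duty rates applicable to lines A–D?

Line A: electric motor → 16.03; rated 2.2 kW → 16.03.02; for domestic appliances → 16.03.02.02. Scheduled 21%. Dorestad agreement on 16.01.02.02: 16.03.02.02 not covered; Dorestad agreement on 16.02.01: 16.03.02.02 not covered. → 21%.
Line B: insulated cable → 16.01; rated 400 kW → 16.01.03; industrial → 16.01.03.02. Scheduled 33%. Dunmara agreement on 16.02.02: 16.01.03.02 not covered. → 33%.
Line C: switchgear unit → 16.02; rated 30 kW → 16.02.01; for domestic appliances → 16.02.01.01. Scheduled 36%. Dorestad agreement on 16.01.02.02: 16.02.01.01 not covered; Dorestad agreement on 16.02.01: RVC < 50%. → 36%.
Line D: insulated cable → 16.01; rated 55 kW → 16.01.01; for domestic appliances → 16.01.01.01. Scheduled 11%. No special measure applies. → 11%.
Sum: 21% + 33% + 36% + 11% = 101%.

101%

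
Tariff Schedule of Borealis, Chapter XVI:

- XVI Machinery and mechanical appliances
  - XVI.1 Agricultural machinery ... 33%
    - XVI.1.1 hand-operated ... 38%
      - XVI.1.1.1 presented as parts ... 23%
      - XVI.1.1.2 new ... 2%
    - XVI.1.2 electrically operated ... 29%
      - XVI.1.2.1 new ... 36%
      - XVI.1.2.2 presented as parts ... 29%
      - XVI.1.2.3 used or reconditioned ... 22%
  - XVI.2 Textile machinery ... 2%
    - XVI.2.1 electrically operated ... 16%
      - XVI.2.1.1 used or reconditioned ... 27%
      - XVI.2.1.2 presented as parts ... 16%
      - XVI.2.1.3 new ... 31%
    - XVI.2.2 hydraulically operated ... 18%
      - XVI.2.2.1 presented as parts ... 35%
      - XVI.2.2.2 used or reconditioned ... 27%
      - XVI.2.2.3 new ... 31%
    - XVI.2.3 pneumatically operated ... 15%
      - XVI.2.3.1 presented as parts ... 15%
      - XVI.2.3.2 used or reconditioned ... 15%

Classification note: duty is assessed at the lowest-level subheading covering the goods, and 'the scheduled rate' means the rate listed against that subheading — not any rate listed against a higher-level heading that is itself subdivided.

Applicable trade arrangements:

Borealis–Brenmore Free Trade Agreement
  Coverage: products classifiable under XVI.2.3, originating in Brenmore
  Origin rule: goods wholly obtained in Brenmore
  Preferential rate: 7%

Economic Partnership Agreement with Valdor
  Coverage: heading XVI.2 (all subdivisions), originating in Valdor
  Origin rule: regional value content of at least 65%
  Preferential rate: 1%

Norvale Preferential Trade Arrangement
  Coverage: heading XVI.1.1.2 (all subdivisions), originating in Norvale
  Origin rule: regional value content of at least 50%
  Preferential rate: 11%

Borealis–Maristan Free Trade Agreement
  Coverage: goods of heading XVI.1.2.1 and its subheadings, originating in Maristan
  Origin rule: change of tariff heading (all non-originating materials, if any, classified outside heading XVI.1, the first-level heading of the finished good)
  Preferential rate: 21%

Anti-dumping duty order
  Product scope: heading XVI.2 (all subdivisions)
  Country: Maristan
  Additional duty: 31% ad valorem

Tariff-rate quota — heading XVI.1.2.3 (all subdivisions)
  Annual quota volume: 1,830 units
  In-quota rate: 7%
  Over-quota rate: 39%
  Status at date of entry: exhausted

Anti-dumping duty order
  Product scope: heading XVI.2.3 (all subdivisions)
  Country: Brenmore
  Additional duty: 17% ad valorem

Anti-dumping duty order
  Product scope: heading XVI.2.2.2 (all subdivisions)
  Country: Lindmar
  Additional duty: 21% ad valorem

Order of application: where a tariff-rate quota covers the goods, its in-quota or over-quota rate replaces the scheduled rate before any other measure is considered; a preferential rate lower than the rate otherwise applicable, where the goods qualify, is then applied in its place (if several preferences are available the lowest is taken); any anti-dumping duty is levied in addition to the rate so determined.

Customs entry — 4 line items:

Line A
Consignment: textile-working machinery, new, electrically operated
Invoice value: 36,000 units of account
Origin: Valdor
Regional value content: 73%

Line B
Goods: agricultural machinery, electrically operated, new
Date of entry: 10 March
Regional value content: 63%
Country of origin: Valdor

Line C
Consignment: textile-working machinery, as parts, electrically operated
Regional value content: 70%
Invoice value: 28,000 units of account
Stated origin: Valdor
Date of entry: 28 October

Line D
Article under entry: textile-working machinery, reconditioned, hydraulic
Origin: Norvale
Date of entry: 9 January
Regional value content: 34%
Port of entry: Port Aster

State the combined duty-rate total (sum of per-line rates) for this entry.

Line A: textile-working → XVI.2; electrically operated → XVI.2.1; new → XVI.2.1.3. Scheduled 31%. Valdor agreement on XVI.2: RVC ≥ 65% → 1% available; preferential 1%. → 1%.
Line B: agricultural → XVI.1; electrically operated → XVI.1.2; new → XVI.1.2.1. Scheduled 36%. Valdor agreement on XVI.2: XVI.1.2.1 not covered. → 36%.
Line C: textile-working → XVI.2; electrically operated → XVI.2.1; as parts → XVI.2.1.2. Scheduled 16%. Valdor agreement on XVI.2: RVC ≥ 65% → 1% available; preferential 1%. → 1%.
Line D: textile-working → XVI.2; hydraulic → XVI.2.2; reconditioned → XVI.2.2.2. Scheduled 27%. Norvale agreement on XVI.1.1.2: XVI.2.2.2 not covered. → 27%.
Sum: 1% + 36% + 1% + 27% = 65%.

65%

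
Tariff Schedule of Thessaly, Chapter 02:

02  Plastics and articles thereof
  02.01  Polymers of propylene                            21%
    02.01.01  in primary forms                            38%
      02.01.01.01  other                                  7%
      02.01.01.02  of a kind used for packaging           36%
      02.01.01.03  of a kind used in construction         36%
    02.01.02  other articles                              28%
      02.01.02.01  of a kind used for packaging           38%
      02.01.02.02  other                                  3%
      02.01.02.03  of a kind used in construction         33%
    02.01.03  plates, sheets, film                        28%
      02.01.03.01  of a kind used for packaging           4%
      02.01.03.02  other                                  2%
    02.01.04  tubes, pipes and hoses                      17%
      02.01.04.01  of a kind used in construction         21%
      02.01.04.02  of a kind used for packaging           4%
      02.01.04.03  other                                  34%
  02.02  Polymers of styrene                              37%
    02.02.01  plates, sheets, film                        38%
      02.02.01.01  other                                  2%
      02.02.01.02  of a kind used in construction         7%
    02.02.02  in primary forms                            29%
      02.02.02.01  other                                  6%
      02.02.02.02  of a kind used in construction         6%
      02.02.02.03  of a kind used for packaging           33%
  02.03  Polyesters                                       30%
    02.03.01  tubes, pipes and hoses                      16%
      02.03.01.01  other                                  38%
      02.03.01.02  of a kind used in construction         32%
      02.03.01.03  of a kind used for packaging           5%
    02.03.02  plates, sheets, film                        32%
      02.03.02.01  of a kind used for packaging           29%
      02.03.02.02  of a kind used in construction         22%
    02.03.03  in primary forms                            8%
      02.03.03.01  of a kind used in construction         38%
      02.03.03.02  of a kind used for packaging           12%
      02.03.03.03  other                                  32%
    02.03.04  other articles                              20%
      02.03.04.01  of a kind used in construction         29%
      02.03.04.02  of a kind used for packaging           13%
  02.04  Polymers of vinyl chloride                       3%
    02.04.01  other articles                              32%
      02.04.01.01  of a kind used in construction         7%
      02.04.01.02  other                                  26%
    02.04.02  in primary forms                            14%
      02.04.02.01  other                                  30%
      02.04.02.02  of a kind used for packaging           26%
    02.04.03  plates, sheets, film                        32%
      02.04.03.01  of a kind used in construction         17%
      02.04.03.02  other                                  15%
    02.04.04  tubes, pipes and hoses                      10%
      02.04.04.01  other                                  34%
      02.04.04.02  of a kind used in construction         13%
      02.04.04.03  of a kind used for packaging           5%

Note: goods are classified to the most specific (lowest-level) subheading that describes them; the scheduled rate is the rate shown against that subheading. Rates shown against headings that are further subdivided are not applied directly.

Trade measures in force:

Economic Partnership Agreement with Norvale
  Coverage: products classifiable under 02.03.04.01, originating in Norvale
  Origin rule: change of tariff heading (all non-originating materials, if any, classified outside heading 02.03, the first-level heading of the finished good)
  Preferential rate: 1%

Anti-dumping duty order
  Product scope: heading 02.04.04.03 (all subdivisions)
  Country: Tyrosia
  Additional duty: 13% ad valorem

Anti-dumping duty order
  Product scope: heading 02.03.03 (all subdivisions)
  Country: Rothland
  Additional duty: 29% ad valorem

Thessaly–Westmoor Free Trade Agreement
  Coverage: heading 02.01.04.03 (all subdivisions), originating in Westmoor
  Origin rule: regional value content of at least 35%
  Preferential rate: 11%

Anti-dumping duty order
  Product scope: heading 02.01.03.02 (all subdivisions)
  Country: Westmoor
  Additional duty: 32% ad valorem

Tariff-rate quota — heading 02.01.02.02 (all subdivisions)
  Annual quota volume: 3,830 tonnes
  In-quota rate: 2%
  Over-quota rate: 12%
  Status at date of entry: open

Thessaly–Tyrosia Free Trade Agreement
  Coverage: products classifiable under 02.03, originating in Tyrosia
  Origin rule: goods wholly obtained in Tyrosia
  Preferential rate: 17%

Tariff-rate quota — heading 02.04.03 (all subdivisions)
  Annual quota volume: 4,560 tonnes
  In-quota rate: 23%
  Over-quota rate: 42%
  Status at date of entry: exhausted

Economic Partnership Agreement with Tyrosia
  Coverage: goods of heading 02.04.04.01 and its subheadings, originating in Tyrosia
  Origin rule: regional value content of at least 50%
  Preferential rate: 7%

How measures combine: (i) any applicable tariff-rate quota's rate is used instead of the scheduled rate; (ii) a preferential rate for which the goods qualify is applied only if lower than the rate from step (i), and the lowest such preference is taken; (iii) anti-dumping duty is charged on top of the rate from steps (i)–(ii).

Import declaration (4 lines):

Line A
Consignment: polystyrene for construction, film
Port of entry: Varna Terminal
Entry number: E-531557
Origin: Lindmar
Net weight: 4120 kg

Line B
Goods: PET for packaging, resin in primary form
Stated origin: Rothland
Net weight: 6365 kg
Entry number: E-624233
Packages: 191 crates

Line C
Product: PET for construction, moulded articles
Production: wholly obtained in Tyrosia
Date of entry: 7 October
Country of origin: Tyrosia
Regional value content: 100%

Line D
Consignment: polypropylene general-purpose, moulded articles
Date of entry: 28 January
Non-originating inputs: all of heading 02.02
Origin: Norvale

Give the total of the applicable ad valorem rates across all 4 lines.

67%

Line A: polystyrene → 02.02; film → 02.02.01; for construction → 02.02.01.02. Scheduled 7%. No special measure applies. → 7%.
Line B: PET → 02.03; resin in primary form → 02.03.03; for packaging → 02.03.03.02. Scheduled 12%. anti-dumping (Rothland, 02.03.03): +29%; total 12% + 29% = 41%. → 41%.
Line C: PET → 02.03; moulded articles → 02.03.04; for construction → 02.03.04.01. Scheduled 29%. Tyrosia agreement on 02.03: wholly obtained → 17% available; Tyrosia agreement on 02.04.04.01: 02.03.04.01 not covered; preferential 17%. → 17%.
Line D: polypropylene → 02.01; moulded articles → 02.01.02; general-purpose → 02.01.02.02. Scheduled 3%. quota on 02.01.02.02 open → in-quota 2%; Norvale agreement on 02.03.04.01: 02.01.02.02 not covered. → 2%.
Sum: 7% + 41% + 17% + 2% = 67%.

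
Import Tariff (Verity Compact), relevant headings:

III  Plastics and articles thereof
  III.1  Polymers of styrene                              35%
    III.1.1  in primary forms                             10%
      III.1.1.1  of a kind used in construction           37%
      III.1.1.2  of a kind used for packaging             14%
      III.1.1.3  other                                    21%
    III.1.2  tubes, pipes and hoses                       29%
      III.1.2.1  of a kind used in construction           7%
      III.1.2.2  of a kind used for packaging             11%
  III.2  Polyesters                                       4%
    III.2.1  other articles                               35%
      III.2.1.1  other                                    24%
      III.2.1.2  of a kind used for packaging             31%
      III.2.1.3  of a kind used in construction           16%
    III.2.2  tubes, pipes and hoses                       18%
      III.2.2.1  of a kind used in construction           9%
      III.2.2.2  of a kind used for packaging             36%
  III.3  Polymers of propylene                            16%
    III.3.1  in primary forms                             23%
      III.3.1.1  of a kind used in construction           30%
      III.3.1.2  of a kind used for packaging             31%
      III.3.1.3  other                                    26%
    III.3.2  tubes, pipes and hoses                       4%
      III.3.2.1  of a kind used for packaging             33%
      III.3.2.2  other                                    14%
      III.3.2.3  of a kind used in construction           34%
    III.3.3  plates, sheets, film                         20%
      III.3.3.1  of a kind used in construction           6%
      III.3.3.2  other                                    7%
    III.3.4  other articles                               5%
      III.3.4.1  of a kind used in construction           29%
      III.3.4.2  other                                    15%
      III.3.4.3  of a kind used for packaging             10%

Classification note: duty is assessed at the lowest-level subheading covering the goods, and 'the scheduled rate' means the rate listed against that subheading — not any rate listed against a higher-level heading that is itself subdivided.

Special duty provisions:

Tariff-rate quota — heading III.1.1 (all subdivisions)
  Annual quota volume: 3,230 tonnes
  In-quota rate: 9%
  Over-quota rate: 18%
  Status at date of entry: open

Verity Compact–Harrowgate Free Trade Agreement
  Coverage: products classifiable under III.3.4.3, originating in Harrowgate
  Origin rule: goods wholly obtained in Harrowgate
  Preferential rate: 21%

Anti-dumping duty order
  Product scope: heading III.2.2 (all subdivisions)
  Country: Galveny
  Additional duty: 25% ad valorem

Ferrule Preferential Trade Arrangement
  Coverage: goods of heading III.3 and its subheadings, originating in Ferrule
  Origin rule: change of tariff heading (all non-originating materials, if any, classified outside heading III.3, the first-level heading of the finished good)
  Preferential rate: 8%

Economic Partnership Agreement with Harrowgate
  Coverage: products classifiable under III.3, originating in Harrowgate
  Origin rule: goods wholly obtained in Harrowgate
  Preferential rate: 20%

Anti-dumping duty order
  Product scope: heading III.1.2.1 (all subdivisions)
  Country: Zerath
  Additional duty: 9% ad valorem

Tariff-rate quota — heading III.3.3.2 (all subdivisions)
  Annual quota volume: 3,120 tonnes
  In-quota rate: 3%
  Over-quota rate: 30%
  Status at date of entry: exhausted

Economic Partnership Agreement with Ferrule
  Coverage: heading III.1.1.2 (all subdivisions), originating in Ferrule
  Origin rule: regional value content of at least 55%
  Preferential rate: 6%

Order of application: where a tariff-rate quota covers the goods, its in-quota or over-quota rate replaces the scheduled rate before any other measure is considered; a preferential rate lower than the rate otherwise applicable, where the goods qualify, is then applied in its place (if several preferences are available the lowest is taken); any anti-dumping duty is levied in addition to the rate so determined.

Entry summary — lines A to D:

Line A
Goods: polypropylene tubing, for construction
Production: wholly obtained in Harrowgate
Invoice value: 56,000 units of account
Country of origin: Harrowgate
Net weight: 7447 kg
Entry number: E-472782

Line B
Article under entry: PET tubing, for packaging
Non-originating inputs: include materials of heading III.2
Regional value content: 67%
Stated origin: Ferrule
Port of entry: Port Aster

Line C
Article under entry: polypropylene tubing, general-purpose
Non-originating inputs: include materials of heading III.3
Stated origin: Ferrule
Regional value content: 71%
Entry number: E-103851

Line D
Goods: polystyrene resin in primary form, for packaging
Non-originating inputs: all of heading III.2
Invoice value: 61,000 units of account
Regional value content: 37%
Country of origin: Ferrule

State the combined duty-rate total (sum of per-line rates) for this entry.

79%

Line A: polypropylene → III.3; tubing → III.3.2; for construction → III.3.2.3. Scheduled 34%. Harrowgate agreement on III.3.4.3: III.3.2.3 not covered; Harrowgate agreement on III.3: wholly obtained → 20% available; preferential 20%. → 20%.
Line B: PET → III.2; tubing → III.2.2; for packaging → III.2.2.2. Scheduled 36%. Ferrule agreement on III.3: III.2.2.2 not covered; Ferrule agreement on III.1.1.2: III.2.2.2 not covered. → 36%.
Line C: polypropylene → III.3; tubing → III.3.2; general-purpose → III.3.2.2. Scheduled 14%. Ferrule agreement on III.3: CTH not met; Ferrule agreement on III.1.1.2: III.3.2.2 not covered. → 14%.
Line D: polystyrene → III.1; resin in primary form → III.1.1; for packaging → III.1.1.2. Scheduled 14%. quota on III.1.1 open → in-quota 9%; Ferrule agreement on III.3: III.1.1.2 not covered; Ferrule agreement on III.1.1.2: RVC < 55%. → 9%.
Sum: 20% + 36% + 14% + 9% = 79%.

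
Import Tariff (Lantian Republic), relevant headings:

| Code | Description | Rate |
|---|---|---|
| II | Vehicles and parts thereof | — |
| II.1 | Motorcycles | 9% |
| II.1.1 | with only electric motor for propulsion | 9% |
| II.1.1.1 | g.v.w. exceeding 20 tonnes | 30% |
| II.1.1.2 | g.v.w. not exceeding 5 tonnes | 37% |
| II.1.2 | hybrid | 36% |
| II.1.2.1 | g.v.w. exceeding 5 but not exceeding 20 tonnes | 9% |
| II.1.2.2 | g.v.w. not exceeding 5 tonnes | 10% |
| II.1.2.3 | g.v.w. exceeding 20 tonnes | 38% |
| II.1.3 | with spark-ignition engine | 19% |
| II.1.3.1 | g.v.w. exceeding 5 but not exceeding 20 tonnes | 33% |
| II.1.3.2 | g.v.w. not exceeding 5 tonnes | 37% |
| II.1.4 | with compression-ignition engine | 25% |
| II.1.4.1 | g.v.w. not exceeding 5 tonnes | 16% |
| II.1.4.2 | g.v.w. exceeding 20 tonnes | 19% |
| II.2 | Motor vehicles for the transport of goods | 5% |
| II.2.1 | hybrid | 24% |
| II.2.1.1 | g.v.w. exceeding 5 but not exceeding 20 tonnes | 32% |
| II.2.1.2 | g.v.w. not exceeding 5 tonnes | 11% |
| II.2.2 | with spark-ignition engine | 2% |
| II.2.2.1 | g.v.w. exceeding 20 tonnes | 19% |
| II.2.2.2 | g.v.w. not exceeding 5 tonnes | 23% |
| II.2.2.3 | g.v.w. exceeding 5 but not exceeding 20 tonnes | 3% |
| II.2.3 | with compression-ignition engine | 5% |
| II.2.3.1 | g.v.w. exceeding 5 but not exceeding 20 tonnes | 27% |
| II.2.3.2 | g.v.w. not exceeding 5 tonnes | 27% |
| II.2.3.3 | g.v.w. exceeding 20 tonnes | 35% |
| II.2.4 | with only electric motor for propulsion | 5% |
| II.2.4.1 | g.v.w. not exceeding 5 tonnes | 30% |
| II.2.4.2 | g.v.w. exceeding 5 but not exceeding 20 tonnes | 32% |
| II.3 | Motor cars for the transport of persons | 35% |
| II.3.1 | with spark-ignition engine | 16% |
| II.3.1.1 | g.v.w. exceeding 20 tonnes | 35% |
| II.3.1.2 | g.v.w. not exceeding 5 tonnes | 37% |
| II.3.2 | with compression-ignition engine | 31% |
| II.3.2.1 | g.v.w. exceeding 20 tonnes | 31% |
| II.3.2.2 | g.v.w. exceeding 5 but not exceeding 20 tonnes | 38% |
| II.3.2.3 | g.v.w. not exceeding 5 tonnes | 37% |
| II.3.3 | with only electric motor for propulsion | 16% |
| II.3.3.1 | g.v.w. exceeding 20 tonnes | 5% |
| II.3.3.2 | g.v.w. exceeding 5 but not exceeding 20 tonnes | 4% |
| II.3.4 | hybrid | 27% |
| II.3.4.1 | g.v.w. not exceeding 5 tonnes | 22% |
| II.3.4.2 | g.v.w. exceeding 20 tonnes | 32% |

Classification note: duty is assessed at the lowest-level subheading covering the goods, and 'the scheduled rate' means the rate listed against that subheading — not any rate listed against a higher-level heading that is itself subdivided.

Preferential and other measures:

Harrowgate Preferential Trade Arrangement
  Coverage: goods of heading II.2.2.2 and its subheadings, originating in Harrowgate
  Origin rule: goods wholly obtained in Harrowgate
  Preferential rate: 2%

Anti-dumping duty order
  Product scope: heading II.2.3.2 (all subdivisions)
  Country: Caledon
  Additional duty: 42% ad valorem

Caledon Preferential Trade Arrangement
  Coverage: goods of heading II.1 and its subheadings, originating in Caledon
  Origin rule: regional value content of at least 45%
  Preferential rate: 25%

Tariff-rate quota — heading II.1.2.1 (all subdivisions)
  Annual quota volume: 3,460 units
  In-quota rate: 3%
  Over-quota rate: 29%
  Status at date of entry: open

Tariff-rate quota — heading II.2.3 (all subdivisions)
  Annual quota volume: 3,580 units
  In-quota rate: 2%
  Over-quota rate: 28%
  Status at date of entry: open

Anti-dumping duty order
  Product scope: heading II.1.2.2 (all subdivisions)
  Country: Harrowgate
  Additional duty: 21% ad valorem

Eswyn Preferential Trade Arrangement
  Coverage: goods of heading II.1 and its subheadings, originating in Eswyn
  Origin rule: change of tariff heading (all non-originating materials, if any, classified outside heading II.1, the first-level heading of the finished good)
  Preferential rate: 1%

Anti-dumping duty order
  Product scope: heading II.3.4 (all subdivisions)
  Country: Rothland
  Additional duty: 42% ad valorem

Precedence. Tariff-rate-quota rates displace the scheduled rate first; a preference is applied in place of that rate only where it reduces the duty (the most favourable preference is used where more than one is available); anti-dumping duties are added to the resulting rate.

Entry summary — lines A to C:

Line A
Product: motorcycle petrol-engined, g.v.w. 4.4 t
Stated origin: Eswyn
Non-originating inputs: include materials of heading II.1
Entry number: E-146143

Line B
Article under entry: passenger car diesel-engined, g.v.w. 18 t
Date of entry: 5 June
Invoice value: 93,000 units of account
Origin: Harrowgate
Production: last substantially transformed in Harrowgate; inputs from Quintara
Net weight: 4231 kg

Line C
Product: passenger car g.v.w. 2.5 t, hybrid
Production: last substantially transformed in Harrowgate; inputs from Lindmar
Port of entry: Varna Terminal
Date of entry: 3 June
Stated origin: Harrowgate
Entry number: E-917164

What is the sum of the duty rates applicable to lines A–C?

97%

Line A: motorcycle → II.1; petrol-engined → II.1.3; g.v.w. 4.4 t → II.1.3.2. Scheduled 37%. Eswyn agreement on II.1: CTH not met. → 37%.
Line B: passenger car → II.3; diesel-engined → II.3.2; g.v.w. 18 t → II.3.2.2. Scheduled 38%. Harrowgate agreement on II.2.2.2: II.3.2.2 not covered. → 38%.
Line C: passenger car → II.3; hybrid → II.3.4; g.v.w. 2.5 t → II.3.4.1. Scheduled 22%. Harrowgate agreement on II.2.2.2: II.3.4.1 not covered. → 22%.
Sum: 37% + 38% + 22% = 97%.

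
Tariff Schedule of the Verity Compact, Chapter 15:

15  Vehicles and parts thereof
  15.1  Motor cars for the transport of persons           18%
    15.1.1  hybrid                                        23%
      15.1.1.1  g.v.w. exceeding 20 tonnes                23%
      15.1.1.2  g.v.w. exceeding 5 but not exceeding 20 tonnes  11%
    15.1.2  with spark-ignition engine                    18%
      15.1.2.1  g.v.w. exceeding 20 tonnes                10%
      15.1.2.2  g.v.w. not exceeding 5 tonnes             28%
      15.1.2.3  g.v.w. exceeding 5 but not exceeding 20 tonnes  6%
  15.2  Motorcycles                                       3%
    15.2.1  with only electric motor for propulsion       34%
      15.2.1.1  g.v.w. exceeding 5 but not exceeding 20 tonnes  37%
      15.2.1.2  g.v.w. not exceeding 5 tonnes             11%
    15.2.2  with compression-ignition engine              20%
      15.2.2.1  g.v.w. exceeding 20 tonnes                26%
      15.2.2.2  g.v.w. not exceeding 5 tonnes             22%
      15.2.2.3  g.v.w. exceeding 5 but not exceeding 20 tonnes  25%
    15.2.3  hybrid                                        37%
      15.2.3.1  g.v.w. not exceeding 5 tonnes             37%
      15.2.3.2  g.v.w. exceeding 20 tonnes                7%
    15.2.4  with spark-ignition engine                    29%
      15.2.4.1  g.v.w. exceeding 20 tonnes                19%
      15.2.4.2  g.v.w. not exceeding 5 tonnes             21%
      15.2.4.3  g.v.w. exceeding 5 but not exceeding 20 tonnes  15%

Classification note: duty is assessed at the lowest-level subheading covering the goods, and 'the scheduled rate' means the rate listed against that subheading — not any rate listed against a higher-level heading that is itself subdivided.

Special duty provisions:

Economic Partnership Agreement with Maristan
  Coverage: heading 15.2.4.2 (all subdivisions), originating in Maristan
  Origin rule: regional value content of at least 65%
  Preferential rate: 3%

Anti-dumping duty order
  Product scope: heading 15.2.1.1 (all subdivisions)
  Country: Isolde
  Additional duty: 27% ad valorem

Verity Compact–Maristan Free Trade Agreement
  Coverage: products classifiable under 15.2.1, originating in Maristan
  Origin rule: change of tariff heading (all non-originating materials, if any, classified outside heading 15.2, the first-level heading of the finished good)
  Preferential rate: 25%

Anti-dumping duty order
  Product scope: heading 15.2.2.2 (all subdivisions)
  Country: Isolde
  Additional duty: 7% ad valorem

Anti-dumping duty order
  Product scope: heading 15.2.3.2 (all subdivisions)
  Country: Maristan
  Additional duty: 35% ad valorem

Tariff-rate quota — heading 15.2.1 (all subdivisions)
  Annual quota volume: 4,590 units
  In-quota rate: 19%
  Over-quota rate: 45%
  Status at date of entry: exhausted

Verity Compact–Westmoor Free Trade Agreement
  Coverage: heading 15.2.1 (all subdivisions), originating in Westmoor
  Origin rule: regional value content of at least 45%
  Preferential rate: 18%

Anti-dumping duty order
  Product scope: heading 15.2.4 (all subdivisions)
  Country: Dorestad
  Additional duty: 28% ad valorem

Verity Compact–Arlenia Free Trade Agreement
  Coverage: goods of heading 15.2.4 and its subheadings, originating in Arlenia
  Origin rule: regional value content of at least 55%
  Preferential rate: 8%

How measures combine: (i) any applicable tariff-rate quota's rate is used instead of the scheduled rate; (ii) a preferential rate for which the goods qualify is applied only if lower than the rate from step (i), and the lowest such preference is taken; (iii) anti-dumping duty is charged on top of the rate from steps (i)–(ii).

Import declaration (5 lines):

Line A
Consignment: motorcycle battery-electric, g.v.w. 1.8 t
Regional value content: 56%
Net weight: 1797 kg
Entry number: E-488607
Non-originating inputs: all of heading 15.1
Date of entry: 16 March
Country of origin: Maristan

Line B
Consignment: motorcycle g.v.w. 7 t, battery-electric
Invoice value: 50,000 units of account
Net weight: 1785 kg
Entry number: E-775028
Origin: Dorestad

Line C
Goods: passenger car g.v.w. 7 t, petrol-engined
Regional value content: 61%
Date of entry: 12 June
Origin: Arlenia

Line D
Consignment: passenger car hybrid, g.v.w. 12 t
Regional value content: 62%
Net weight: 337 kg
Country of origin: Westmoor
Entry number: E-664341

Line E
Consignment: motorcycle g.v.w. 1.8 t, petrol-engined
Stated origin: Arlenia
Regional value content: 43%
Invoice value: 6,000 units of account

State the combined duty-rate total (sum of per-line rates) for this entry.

Line A: motorcycle → 15.2; battery-electric → 15.2.1; g.v.w. 1.8 t → 15.2.1.2. Scheduled 11%. quota on 15.2.1 exhausted → over-quota 45%; Maristan agreement on 15.2.4.2: 15.2.1.2 not covered; Maristan agreement on 15.2.1: CTH met → 25% available; preferential 25%. → 25%.
Line B: motorcycle → 15.2; battery-electric → 15.2.1; g.v.w. 7 t → 15.2.1.1. Scheduled 37%. quota on 15.2.1 exhausted → over-quota 45%. → 45%.
Line C: passenger car → 15.1; petrol-engined → 15.1.2; g.v.w. 7 t → 15.1.2.3. Scheduled 6%. Arlenia agreement on 15.2.4: 15.1.2.3 not covered. → 6%.
Line D: passenger car → 15.1; hybrid → 15.1.1; g.v.w. 12 t → 15.1.1.2. Scheduled 11%. Westmoor agreement on 15.2.1: 15.1.1.2 not covered. → 11%.
Line E: motorcycle → 15.2; petrol-engined → 15.2.4; g.v.w. 1.8 t → 15.2.4.2. Scheduled 21%. Arlenia agreement on 15.2.4: RVC < 55%. → 21%.
Sum: 25% + 45% + 6% + 11% + 21% = 108%.

108%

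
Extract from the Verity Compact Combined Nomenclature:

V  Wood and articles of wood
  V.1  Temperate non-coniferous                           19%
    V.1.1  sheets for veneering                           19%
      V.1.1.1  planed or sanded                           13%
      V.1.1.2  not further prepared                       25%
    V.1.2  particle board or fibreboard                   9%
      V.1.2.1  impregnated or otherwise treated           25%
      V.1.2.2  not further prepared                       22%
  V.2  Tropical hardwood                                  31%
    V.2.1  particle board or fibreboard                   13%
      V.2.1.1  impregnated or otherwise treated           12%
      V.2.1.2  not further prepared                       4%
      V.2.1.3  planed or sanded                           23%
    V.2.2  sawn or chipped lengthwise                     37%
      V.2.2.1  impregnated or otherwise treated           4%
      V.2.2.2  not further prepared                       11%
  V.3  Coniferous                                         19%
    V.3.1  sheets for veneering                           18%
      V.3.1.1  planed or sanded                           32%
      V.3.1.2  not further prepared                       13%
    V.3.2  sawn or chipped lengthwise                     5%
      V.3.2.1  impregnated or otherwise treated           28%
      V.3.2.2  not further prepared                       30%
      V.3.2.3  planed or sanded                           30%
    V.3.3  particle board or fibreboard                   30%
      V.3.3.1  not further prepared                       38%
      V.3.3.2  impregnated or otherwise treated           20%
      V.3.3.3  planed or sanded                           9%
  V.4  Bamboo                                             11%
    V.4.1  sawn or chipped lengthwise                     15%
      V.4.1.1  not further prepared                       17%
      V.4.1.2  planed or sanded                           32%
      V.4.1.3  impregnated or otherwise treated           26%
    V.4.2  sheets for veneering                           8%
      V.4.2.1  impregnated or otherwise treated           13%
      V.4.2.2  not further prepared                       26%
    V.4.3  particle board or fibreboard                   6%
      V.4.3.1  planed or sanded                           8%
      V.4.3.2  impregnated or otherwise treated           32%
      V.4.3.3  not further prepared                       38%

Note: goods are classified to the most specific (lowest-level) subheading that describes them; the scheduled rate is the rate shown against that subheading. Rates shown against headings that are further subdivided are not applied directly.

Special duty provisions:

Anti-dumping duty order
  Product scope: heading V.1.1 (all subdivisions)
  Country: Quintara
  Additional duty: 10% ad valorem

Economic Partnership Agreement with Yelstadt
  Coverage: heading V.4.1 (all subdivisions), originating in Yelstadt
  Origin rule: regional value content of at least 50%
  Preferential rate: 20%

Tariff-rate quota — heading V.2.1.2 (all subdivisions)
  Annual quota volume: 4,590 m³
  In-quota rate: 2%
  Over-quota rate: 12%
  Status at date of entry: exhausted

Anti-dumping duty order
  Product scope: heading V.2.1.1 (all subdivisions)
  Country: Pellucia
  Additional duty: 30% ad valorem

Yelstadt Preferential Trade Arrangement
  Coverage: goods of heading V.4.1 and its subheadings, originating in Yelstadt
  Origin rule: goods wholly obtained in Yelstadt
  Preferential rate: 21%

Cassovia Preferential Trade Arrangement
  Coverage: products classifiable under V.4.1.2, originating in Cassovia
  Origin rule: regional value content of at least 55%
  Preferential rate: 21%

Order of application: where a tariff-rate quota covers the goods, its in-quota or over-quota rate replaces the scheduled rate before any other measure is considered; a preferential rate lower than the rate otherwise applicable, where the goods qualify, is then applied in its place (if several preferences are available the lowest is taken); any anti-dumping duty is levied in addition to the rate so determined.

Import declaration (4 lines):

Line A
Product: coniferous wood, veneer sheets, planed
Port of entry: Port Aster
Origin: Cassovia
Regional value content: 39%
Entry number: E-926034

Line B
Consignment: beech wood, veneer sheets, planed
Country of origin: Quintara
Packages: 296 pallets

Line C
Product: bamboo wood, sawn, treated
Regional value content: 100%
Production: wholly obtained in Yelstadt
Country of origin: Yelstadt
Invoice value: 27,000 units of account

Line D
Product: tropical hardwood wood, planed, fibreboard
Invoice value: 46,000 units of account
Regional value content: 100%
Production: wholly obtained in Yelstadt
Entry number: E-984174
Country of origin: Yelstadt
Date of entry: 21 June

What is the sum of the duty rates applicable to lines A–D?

98%

Line A: coniferous → V.3; veneer sheets → V.3.1; planed → V.3.1.1. Scheduled 32%. Cassovia agreement on V.4.1.2: V.3.1.1 not covered. → 32%.
Line B: beech → V.1; veneer sheets → V.1.1; planed → V.1.1.1. Scheduled 13%. anti-dumping (Quintara, V.1.1): +10%; total 13% + 10% = 23%. → 23%.
Line C: bamboo → V.4; sawn → V.4.1; treated → V.4.1.3. Scheduled 26%. Yelstadt agreement on V.4.1: RVC ≥ 50% → 20% available; Yelstadt agreement on V.4.1: wholly obtained → 21% available; preferential 20%. → 20%.
Line D: tropical hardwood → V.2; fibreboard → V.2.1; planed → V.2.1.3. Scheduled 23%. Yelstadt agreement on V.4.1: V.2.1.3 not covered; Yelstadt agreement on V.4.1: V.2.1.3 not covered. → 23%.
Sum: 32% + 23% + 20% + 23% = 98%.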